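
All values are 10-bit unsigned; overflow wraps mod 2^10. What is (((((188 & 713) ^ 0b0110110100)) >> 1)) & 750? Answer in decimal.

142

188 = 0010111100
713 = 1011001001
→ & → 0010001000 = 136
0b0110110100 = 0110110100
→ ^ → 0100111100 = 316
→ >> 1 → 0010011110 = 158
750 = 1011101110
→ & → 0010001110 = 142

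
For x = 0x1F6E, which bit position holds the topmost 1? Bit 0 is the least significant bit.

0x1F6E = 1111101101110
The topmost 1 is at position 12 (since 2^12 = 4096 ≤ 8046 < 8192).

12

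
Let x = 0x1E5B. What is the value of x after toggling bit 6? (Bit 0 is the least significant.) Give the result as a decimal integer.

x = 1111001011011
bit 6 is currently 1; toggle it via x ^ (1 << 6) = x ^ 64
→ 1111000011011 = 7707

7707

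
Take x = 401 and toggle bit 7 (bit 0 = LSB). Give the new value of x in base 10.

273

x = 0110010001
bit 7 is currently 1; toggle it via x ^ (1 << 7) = x ^ 128
→ 0100010001 = 273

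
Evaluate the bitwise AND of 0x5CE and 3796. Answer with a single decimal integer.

1220

0x5CE = 010111001110
3796 = 111011010100
AND → 010011000100 = 1220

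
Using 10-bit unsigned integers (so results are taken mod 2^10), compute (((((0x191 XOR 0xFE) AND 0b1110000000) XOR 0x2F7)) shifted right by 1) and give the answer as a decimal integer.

507

0x191 = 0110010001
0xFE = 0011111110
→ XOR → 0101101111 = 367
0b1110000000 = 1110000000
→ AND → 0100000000 = 256
0x2F7 = 1011110111
→ XOR → 1111110111 = 1015
→ shifted right by 1 → 0111111011 = 507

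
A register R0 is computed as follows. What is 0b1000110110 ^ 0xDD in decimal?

747

a = 1000110110
0xDD = 0011011101
XOR → 1011101011 = 747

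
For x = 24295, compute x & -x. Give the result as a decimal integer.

x = 101111011100111 = 24295
-x (two's complement) = …010000100011001
AND   = 000000000000001 = 1
(x & -x isolates the lowest set bit of x.)

1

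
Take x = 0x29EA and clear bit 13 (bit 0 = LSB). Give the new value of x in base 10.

x = 010100111101010
bit 13 is currently 1; clear it via x & ~(1 << 13) = x & ~8192
→ 000100111101010 = 2538

2538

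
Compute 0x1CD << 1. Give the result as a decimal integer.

922

0x1CD = 0111001101
shift left by 1 → 1110011010 = 922
(equivalently, 461 × 2^1 = 461 × 2)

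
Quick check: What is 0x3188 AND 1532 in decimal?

0x3188 = 11000110001000
1532 = 00010111111100
AND → 00000110001000 = 392

392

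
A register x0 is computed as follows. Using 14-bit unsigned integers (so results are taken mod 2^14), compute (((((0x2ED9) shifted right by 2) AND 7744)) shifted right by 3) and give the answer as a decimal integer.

320

0x2ED9 = 10111011011001
→ shifted right by 2 → 00101110110110 = 2998
7744 = 01111001000000
→ AND → 00101000000000 = 2560
→ shifted right by 3 → 00000101000000 = 320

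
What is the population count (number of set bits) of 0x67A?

7

0x67A = 11001111010
Count the 1s: 1 + 1 + 1 + 1 + 1 + 1 + 1 = 7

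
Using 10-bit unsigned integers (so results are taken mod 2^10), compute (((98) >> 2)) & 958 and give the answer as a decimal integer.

98 = 0001100010
→ >> 2 → 0000011000 = 24
958 = 1110111110
→ & → 0000011000 = 24

24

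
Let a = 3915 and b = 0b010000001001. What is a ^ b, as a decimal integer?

3915 = 111101001011
b = 010000001001
XOR → 101101000010 = 2882

2882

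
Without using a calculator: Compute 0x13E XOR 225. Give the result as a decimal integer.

0x13E = 100111110
225 = 011100001
XOR → 111011111 = 479

479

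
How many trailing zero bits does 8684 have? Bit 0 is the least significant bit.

2

8684 = 10000111101100
Trailing zeros: 2, so the lowest set bit is bit 2 (value 4).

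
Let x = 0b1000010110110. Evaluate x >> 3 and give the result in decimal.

x = 1000010110110
shift right by 3 → 0001000010110 = 534
(equivalently, floor(4278 / 8))

534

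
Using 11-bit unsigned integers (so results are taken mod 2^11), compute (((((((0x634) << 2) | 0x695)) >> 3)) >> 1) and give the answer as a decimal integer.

0x634 = 11000110100
→ << 2 (mod 2^11) → 00011010000 = 208
0x695 = 11010010101
→ | → 11011010101 = 1749
→ >> 3 → 00011011010 = 218
→ >> 1 → 00001101101 = 109

109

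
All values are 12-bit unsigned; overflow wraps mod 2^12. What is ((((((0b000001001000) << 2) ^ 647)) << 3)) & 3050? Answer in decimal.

2344

0b000001001000 = 000001001000
→ << 2 (mod 2^12) → 000100100000 = 288
647 = 001010000111
→ ^ → 001110100111 = 935
→ << 3 (mod 2^12) → 110100111000 = 3384
3050 = 101111101010
→ & → 100100101000 = 2344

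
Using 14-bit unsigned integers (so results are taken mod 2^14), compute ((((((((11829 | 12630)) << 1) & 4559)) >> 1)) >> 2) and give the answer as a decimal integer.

11829 = 10111000110101
12630 = 11000101010110
→ | → 11111101110111 = 16247
→ << 1 (mod 2^14) → 11111011101110 = 16110
4559 = 01000111001111
→ & → 01000011001110 = 4302
→ >> 1 → 00100001100111 = 2151
→ >> 2 → 00001000011001 = 537

537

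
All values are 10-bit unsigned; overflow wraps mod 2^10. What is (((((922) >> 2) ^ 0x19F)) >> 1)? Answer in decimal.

922 = 1110011010
→ >> 2 → 0011100110 = 230
0x19F = 0110011111
→ ^ → 0101111001 = 377
→ >> 1 → 0010111100 = 188

188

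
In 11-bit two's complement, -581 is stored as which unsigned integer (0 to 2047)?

1467

581 in 11 bits: 01001000101
Invert: 10110111010
Add 1:  10110111011 = 1467
(Check: 2^11 - 581 = 2048 - 581 = 1467.)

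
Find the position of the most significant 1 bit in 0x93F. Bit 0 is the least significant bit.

0x93F = 100100111111
The topmost 1 is at position 11 (since 2^11 = 2048 ≤ 2367 < 4096).

11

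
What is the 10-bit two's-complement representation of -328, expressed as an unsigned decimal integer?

696

328 in 10 bits: 0101001000
Invert: 1010110111
Add 1:  1010111000 = 696
(Check: 2^10 - 328 = 1024 - 328 = 696.)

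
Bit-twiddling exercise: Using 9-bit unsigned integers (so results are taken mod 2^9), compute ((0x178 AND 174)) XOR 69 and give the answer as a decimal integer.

109

0x178 = 101111000
174 = 010101110
→ AND → 000101000 = 40
69 = 001000101
→ XOR → 001101101 = 109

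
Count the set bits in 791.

791 = 1100010111
Count the 1s: 1 + 1 + 1 + 1 + 1 + 1 = 6

6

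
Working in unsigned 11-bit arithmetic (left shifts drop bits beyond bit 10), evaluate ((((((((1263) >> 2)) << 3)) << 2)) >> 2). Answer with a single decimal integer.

472

1263 = 10011101111
→ >> 2 → 00100111011 = 315
→ << 3 (mod 2^11) → 00111011000 = 472
→ << 2 (mod 2^11) → 11101100000 = 1888
→ >> 2 → 00111011000 = 472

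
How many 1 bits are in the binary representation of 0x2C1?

4

0x2C1 = 1011000001
Count the 1s: 1 + 1 + 1 + 1 = 4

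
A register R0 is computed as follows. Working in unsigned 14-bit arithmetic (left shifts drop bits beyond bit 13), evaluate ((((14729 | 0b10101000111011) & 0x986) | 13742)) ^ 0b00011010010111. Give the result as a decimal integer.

14729 = 11100110001001
0b10101000111011 = 10101000111011
→ | → 11101110111011 = 15291
0x986 = 00100110000110
→ & → 00100110000010 = 2434
13742 = 11010110101110
→ | → 11110110101110 = 15790
0b00011010010111 = 00011010010111
→ ^ → 11101100111001 = 15161

15161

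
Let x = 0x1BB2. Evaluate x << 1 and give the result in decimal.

0x1BB2 = 01101110110010
shift left by 1 → 11011101100100 = 14180
(equivalently, 7090 × 2^1 = 7090 × 2)

14180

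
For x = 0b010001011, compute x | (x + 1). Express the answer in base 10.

143

x = 10001011 = 139
x + 1 = 10001100
OR    = 10001111 = 143
(x | (x + 1) sets the lowest cleared bit.)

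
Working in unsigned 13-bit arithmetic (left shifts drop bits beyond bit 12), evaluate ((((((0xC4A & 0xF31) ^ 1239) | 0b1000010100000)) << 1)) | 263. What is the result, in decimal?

0xC4A = 0110001001010
0xF31 = 0111100110001
→ & → 0110000000000 = 3072
1239 = 0010011010111
→ ^ → 0100011010111 = 2263
0b1000010100000 = 1000010100000
→ | → 1100011110111 = 6391
→ << 1 (mod 2^13) → 1000111101110 = 4590
263 = 0000100000111
→ | → 1000111101111 = 4591

4591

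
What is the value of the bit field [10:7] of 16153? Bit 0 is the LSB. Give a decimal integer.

v = 11111100011001
Shift right by 7: 1111110
Mask low 4 bits: 1110 = 14

14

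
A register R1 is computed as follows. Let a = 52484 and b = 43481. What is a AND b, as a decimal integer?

35072

52484 = 1100110100000100
43481 = 1010100111011001
AND → 1000100100000000 = 35072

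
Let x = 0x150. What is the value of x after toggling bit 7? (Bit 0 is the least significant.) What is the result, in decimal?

x = 101010000
bit 7 is currently 0; toggle it via x ^ (1 << 7) = x ^ 128
→ 111010000 = 464

464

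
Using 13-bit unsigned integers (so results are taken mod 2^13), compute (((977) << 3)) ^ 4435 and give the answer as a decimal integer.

4059

977 = 0001111010001
→ << 3 (mod 2^13) → 1111010001000 = 7816
4435 = 1000101010011
→ ^ → 0111111011011 = 4059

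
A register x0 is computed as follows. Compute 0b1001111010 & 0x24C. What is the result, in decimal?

584

a = 1001111010
0x24C = 1001001100
AND → 1001001000 = 584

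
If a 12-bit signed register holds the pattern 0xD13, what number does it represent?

-749

pattern = 110100010011 (MSB is 1 ⇒ negative)
Invert: 001011101100, add 1 → 001011101101 = 749, so the value is -749.
(Equivalently: 3347 - 2^12 = 3347 - 4096 = -749.)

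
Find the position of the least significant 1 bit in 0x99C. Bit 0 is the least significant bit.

2

0x99C = 100110011100
Trailing zeros: 2, so the lowest set bit is bit 2 (value 4).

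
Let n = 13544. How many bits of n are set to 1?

7

13544 = 11010011101000
Count the 1s: 1 + 1 + 1 + 1 + 1 + 1 + 1 = 7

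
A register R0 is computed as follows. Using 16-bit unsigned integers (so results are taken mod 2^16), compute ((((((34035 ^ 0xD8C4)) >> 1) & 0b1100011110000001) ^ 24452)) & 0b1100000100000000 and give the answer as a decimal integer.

16640

34035 = 1000010011110011
0xD8C4 = 1101100011000100
→ ^ → 0101110000110111 = 23607
→ >> 1 → 0010111000011011 = 11803
0b1100011110000001 = 1100011110000001
→ & → 0000011000000001 = 1537
24452 = 0101111110000100
→ ^ → 0101100110000101 = 22917
0b1100000100000000 = 1100000100000000
→ & → 0100000100000000 = 16640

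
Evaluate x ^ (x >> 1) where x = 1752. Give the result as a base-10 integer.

x = 11011011000 = 1752
x>>1 = 01101101100
XOR  = 10110110100 = 1460
(x ^ (x >> 1) gives the standard binary-reflected Gray code of x.)

1460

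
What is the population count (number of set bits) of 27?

27 = 11011
Count the 1s: 1 + 1 + 1 + 1 = 4

4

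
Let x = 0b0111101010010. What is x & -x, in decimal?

x = 111101010010 = 3922
-x (two's complement) = …000010101110
AND   = 000000000010 = 2
(x & -x isolates the lowest set bit of x.)

2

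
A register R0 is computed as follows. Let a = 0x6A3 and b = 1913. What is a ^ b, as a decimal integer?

474

0x6A3 = 11010100011
1913 = 11101111001
XOR → 00111011010 = 474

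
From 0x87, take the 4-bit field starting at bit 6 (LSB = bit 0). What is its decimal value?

v = 0010000111
Shift right by 6: 0010
Mask low 4 bits: 0010 = 2

2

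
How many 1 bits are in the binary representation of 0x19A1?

0x19A1 = 1100110100001
Count the 1s: 1 + 1 + 1 + 1 + 1 + 1 = 6

6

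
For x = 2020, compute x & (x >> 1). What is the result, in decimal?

x = 11111100100 = 2020
x>>1 = 01111110010
AND  = 01111100000 = 992
(x & (x >> 1) has a 1 wherever x has two consecutive 1 bits.)

992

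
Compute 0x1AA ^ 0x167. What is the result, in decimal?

0x1AA = 110101010
0x167 = 101100111
XOR → 011001101 = 205

205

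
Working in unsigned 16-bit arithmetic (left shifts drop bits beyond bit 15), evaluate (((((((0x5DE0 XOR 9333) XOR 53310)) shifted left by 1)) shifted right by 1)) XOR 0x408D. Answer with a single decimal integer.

26918

0x5DE0 = 0101110111100000
9333 = 0010010001110101
→ XOR → 0111100110010101 = 31125
53310 = 1101000000111110
→ XOR → 1010100110101011 = 43435
→ shifted left by 1 (mod 2^16) → 0101001101010110 = 21334
→ shifted right by 1 → 0010100110101011 = 10667
0x408D = 0100000010001101
→ XOR → 0110100100100110 = 26918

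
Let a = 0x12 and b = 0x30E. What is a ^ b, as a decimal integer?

796

0x12 = 0000010010
0x30E = 1100001110
XOR → 1100011100 = 796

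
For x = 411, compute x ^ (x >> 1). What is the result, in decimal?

342

x = 110011011 = 411
x>>1 = 011001101
XOR  = 101010110 = 342
(x ^ (x >> 1) gives the standard binary-reflected Gray code of x.)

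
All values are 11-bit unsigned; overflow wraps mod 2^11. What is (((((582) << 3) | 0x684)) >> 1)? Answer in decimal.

858

582 = 01001000110
→ << 3 (mod 2^11) → 01000110000 = 560
0x684 = 11010000100
→ | → 11010110100 = 1716
→ >> 1 → 01101011010 = 858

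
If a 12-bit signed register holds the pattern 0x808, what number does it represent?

pattern = 100000001000 (MSB is 1 ⇒ negative)
Invert: 011111110111, add 1 → 011111111000 = 2040, so the value is -2040.
(Equivalently: 2056 - 2^12 = 2056 - 4096 = -2040.)

-2040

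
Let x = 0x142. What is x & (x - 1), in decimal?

320

x = 101000010 = 322
x - 1 = 101000001
AND   = 101000000 = 320
(x & (x - 1) clears the lowest set bit of x.)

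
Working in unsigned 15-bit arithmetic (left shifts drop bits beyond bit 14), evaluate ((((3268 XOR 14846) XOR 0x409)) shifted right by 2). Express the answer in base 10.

3268 = 000110011000100
14846 = 011100111111110
→ XOR → 011010100111010 = 13626
0x409 = 000010000001001
→ XOR → 011000100110011 = 12595
→ shifted right by 2 → 000110001001100 = 3148

3148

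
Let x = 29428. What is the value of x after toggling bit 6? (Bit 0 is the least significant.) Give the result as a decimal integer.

29364

x = 0111001011110100
bit 6 is currently 1; toggle it via x ^ (1 << 6) = x ^ 64
→ 0111001010110100 = 29364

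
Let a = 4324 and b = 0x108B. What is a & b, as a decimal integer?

4324 = 1000011100100
0x108B = 1000010001011
AND → 1000010000000 = 4224

4224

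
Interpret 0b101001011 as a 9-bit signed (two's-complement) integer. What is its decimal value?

pattern = 101001011 (MSB is 1 ⇒ negative)
Invert: 010110100, add 1 → 010110101 = 181, so the value is -181.
(Equivalently: 331 - 2^9 = 331 - 512 = -181.)

-181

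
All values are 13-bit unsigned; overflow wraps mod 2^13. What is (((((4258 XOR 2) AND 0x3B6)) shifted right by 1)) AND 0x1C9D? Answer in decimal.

4258 = 1000010100010
2 = 0000000000010
→ XOR → 1000010100000 = 4256
0x3B6 = 0001110110110
→ AND → 0000010100000 = 160
→ shifted right by 1 → 0000001010000 = 80
0x1C9D = 1110010011101
→ AND → 0000000010000 = 16

16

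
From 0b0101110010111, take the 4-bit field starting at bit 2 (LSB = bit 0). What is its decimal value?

5

v = 0101110010111
Shift right by 2: 01011100101
Mask low 4 bits: 0101 = 5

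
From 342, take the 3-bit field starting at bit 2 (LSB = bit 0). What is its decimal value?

v = 00101010110
Shift right by 2: 001010101
Mask low 3 bits: 101 = 5

5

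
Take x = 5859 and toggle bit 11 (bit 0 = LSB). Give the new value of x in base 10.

7907

x = 1011011100011
bit 11 is currently 0; toggle it via x ^ (1 << 11) = x ^ 2048
→ 1111011100011 = 7907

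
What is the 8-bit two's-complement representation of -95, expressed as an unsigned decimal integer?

161

95 in 8 bits: 01011111
Invert: 10100000
Add 1:  10100001 = 161
(Check: 2^8 - 95 = 256 - 95 = 161.)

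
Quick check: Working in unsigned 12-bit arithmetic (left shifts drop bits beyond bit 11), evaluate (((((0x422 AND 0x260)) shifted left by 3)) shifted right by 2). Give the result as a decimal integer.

64

0x422 = 010000100010
0x260 = 001001100000
→ AND → 000000100000 = 32
→ shifted left by 3 (mod 2^12) → 000100000000 = 256
→ shifted right by 2 → 000001000000 = 64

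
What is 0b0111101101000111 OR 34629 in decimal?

a = 0111101101000111
34629 = 1000011101000101
 OR → 1111111101000111 = 65351

65351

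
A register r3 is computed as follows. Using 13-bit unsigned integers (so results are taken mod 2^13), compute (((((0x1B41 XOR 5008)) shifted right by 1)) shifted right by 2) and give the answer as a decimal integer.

0x1B41 = 1101101000001
5008 = 1001110010000
→ XOR → 0100011010001 = 2257
→ shifted right by 1 → 0010001101000 = 1128
→ shifted right by 2 → 0000100011010 = 282

282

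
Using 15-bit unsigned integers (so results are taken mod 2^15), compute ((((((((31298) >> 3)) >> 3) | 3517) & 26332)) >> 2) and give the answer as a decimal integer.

31298 = 111101001000010
→ >> 3 → 000111101001000 = 3912
→ >> 3 → 000000111101001 = 489
3517 = 000110110111101
→ | → 000110111111101 = 3581
26332 = 110011011011100
→ & → 000010011011100 = 1244
→ >> 2 → 000000100110111 = 311

311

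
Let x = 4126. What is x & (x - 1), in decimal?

4124

x = 1000000011110 = 4126
x - 1 = 1000000011101
AND   = 1000000011100 = 4124
(x & (x - 1) clears the lowest set bit of x.)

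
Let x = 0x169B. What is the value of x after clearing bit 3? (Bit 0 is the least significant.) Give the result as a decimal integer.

5779

x = 1011010011011
bit 3 is currently 1; clear it via x & ~(1 << 3) = x & ~8
→ 1011010010011 = 5779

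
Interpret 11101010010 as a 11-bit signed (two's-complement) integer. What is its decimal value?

-174

pattern = 11101010010 (MSB is 1 ⇒ negative)
Invert: 00010101101, add 1 → 00010101110 = 174, so the value is -174.
(Equivalently: 1874 - 2^11 = 1874 - 2048 = -174.)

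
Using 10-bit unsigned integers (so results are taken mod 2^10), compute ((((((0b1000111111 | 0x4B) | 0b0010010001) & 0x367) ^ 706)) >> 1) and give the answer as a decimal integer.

0b1000111111 = 1000111111
0x4B = 0001001011
→ | → 1001111111 = 639
0b0010010001 = 0010010001
→ | → 1011111111 = 767
0x367 = 1101100111
→ & → 1001100111 = 615
706 = 1011000010
→ ^ → 0010100101 = 165
→ >> 1 → 0001010010 = 82

82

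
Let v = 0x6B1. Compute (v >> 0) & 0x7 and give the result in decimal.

v = 11010110001
Shift right by 0: 11010110001
Mask low 3 bits: 001 = 1

1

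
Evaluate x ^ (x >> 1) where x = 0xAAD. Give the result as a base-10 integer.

4091

x = 101010101101 = 2733
x>>1 = 010101010110
XOR  = 111111111011 = 4091
(x ^ (x >> 1) gives the standard binary-reflected Gray code of x.)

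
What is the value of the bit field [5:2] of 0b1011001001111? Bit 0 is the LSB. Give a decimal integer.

v = 1011001001111
Shift right by 2: 10110010011
Mask low 4 bits: 0011 = 3

3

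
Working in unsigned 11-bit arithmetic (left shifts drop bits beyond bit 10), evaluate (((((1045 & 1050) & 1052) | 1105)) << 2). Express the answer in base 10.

1045 = 10000010101
1050 = 10000011010
→ & → 10000010000 = 1040
1052 = 10000011100
→ & → 10000010000 = 1040
1105 = 10001010001
→ | → 10001010001 = 1105
→ << 2 (mod 2^11) → 00101000100 = 324

324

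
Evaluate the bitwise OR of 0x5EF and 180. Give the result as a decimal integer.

0x5EF = 10111101111
180 = 00010110100
 OR → 10111111111 = 1535

1535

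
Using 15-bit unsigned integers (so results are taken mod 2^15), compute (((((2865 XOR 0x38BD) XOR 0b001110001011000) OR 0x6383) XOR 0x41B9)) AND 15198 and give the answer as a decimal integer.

10830

2865 = 000101100110001
0x38BD = 011100010111101
→ XOR → 011001110001100 = 13196
0b001110001011000 = 001110001011000
→ XOR → 010111111010100 = 12244
0x6383 = 110001110000011
→ OR → 110111111010111 = 28631
0x41B9 = 100000110111001
→ XOR → 010111001101110 = 11886
15198 = 011101101011110
→ AND → 010101001001110 = 10830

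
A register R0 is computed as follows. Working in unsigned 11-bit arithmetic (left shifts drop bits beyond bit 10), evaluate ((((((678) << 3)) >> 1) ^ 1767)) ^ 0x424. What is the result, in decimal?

91

678 = 01010100110
→ << 3 (mod 2^11) → 10100110000 = 1328
→ >> 1 → 01010011000 = 664
1767 = 11011100111
→ ^ → 10001111111 = 1151
0x424 = 10000100100
→ ^ → 00001011011 = 91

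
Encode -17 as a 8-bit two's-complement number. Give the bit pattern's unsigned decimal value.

17 in 8 bits: 00010001
Invert: 11101110
Add 1:  11101111 = 239
(Check: 2^8 - 17 = 256 - 17 = 239.)

239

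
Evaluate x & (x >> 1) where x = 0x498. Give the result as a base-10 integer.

x = 10010011000 = 1176
x>>1 = 01001001100
AND  = 00000001000 = 8
(x & (x >> 1) has a 1 wherever x has two consecutive 1 bits.)

8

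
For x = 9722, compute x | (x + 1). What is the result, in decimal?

9723

x = 10010111111010 = 9722
x + 1 = 10010111111011
OR    = 10010111111011 = 9723
(x | (x + 1) sets the lowest cleared bit.)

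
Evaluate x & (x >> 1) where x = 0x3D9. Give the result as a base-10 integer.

456

x = 1111011001 = 985
x>>1 = 0111101100
AND  = 0111001000 = 456
(x & (x >> 1) has a 1 wherever x has two consecutive 1 bits.)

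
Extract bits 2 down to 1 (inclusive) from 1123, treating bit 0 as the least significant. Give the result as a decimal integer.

v = 010001100011
Shift right by 1: 01000110001
Mask low 2 bits: 01 = 1

1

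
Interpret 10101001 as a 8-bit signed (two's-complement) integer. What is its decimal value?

pattern = 10101001 (MSB is 1 ⇒ negative)
Invert: 01010110, add 1 → 01010111 = 87, so the value is -87.
(Equivalently: 169 - 2^8 = 169 - 256 = -87.)

-87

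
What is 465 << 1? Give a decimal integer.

465 = 0111010001
shift left by 1 → 1110100010 = 930
(equivalently, 465 × 2^1 = 465 × 2)

930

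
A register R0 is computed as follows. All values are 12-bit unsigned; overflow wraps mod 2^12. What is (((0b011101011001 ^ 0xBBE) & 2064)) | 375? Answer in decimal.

2423

0b011101011001 = 011101011001
0xBBE = 101110111110
→ ^ → 110011100111 = 3303
2064 = 100000010000
→ & → 100000000000 = 2048
375 = 000101110111
→ | → 100101110111 = 2423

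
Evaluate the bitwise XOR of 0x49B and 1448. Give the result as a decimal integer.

0x49B = 10010011011
1448 = 10110101000
XOR → 00100110011 = 307

307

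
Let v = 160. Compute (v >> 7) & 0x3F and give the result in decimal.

v = 00000010100000
Shift right by 7: 0000001
Mask low 6 bits: 000001 = 1

1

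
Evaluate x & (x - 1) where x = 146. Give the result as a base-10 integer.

144

x = 10010010 = 146
x - 1 = 10010001
AND   = 10010000 = 144
(x & (x - 1) clears the lowest set bit of x.)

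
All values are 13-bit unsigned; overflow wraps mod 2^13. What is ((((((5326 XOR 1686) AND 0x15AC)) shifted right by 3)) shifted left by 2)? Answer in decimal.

5326 = 1010011001110
1686 = 0011010010110
→ XOR → 1001001011000 = 4696
0x15AC = 1010110101100
→ AND → 1000000001000 = 4104
→ shifted right by 3 → 0001000000001 = 513
→ shifted left by 2 (mod 2^13) → 0100000000100 = 2052

2052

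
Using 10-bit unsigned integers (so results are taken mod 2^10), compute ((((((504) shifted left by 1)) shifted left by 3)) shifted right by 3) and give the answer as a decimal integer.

504 = 0111111000
→ shifted left by 1 (mod 2^10) → 1111110000 = 1008
→ shifted left by 3 (mod 2^10) → 1110000000 = 896
→ shifted right by 3 → 0001110000 = 112

112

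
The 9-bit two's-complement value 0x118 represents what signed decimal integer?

-232

pattern = 100011000 (MSB is 1 ⇒ negative)
Invert: 011100111, add 1 → 011101000 = 232, so the value is -232.
(Equivalently: 280 - 2^9 = 280 - 512 = -232.)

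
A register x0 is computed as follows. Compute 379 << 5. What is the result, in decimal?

12128

379 = 00000101111011
shift left by 5 → 10111101100000 = 12128
(equivalently, 379 × 2^5 = 379 × 32)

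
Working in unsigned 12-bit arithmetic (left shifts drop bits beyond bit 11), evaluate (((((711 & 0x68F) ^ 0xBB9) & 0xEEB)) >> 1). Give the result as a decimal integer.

1045

711 = 001011000111
0x68F = 011010001111
→ & → 001010000111 = 647
0xBB9 = 101110111001
→ ^ → 100100111110 = 2366
0xEEB = 111011101011
→ & → 100000101010 = 2090
→ >> 1 → 010000010101 = 1045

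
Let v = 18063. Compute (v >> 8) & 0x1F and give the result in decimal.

v = 0100011010001111
Shift right by 8: 01000110
Mask low 5 bits: 00110 = 6

6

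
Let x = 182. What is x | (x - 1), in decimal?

183

x = 10110110 = 182
x - 1 = 10110101
OR    = 10110111 = 183
(x | (x - 1) sets all bits below the lowest set bit.)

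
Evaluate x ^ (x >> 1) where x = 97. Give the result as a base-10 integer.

81

x = 1100001 = 97
x>>1 = 0110000
XOR  = 1010001 = 81
(x ^ (x >> 1) gives the standard binary-reflected Gray code of x.)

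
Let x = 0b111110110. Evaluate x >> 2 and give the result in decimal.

x = 111110110
shift right by 2 → 001111101 = 125
(equivalently, floor(502 / 4))

125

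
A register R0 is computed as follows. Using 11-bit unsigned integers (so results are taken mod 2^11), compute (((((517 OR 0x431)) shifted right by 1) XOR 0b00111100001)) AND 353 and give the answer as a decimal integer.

517 = 01000000101
0x431 = 10000110001
→ OR → 11000110101 = 1589
→ shifted right by 1 → 01100011010 = 794
0b00111100001 = 00111100001
→ XOR → 01011111011 = 763
353 = 00101100001
→ AND → 00001100001 = 97

97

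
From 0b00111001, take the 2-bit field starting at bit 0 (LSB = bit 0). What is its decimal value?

1

v = 00111001
Shift right by 0: 00111001
Mask low 2 bits: 01 = 1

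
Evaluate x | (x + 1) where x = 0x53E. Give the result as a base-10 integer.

1343

x = 10100111110 = 1342
x + 1 = 10100111111
OR    = 10100111111 = 1343
(x | (x + 1) sets the lowest cleared bit.)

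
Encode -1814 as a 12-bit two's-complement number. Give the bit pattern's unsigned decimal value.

2282

1814 in 12 bits: 011100010110
Invert: 100011101001
Add 1:  100011101010 = 2282
(Check: 2^12 - 1814 = 4096 - 1814 = 2282.)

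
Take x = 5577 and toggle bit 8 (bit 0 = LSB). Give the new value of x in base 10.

x = 1010111001001
bit 8 is currently 1; toggle it via x ^ (1 << 8) = x ^ 256
→ 1010011001001 = 5321

5321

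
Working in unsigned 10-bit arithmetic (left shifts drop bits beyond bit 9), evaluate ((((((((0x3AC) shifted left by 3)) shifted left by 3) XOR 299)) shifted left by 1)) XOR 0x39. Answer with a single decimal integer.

111

0x3AC = 1110101100
→ shifted left by 3 (mod 2^10) → 0101100000 = 352
→ shifted left by 3 (mod 2^10) → 1100000000 = 768
299 = 0100101011
→ XOR → 1000101011 = 555
→ shifted left by 1 (mod 2^10) → 0001010110 = 86
0x39 = 0000111001
→ XOR → 0001101111 = 111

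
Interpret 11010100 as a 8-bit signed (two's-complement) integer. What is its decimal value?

-44

pattern = 11010100 (MSB is 1 ⇒ negative)
Invert: 00101011, add 1 → 00101100 = 44, so the value is -44.
(Equivalently: 212 - 2^8 = 212 - 256 = -44.)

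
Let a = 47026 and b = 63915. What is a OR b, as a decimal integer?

65467

47026 = 1011011110110010
63915 = 1111100110101011
 OR → 1111111110111011 = 65467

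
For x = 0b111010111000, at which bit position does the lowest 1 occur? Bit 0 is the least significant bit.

0b111010111000 = 111010111000
Trailing zeros: 3, so the lowest set bit is bit 3 (value 8).

3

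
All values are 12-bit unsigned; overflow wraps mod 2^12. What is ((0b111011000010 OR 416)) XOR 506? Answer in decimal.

0b111011000010 = 111011000010
416 = 000110100000
→ OR → 111111100010 = 4066
506 = 000111111010
→ XOR → 111000011000 = 3608

3608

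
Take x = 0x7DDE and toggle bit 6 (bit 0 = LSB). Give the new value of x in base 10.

x = 111110111011110
bit 6 is currently 1; toggle it via x ^ (1 << 6) = x ^ 64
→ 111110110011110 = 32158

32158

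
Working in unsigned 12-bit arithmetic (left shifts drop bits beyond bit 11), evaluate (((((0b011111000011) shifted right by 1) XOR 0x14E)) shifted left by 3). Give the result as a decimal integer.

0b011111000011 = 011111000011
→ shifted right by 1 → 001111100001 = 993
0x14E = 000101001110
→ XOR → 001010101111 = 687
→ shifted left by 3 (mod 2^12) → 010101111000 = 1400

1400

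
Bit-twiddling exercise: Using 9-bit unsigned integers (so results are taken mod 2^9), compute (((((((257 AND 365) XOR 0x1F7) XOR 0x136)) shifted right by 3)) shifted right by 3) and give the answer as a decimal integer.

7

257 = 100000001
365 = 101101101
→ AND → 100000001 = 257
0x1F7 = 111110111
→ XOR → 011110110 = 246
0x136 = 100110110
→ XOR → 111000000 = 448
→ shifted right by 3 → 000111000 = 56
→ shifted right by 3 → 000000111 = 7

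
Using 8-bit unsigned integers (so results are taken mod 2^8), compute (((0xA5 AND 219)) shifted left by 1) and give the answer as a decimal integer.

2

0xA5 = 10100101
219 = 11011011
→ AND → 10000001 = 129
→ shifted left by 1 (mod 2^8) → 00000010 = 2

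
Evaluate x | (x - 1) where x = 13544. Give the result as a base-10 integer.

13551

x = 11010011101000 = 13544
x - 1 = 11010011100111
OR    = 11010011101111 = 13551
(x | (x - 1) sets all bits below the lowest set bit.)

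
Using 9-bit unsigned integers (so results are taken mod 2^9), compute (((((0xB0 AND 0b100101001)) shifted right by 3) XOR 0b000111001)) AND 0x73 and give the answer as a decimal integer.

49

0xB0 = 010110000
0b100101001 = 100101001
→ AND → 000100000 = 32
→ shifted right by 3 → 000000100 = 4
0b000111001 = 000111001
→ XOR → 000111101 = 61
0x73 = 001110011
→ AND → 000110001 = 49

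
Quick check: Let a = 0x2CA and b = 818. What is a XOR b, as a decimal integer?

504

0x2CA = 1011001010
818 = 1100110010
XOR → 0111111000 = 504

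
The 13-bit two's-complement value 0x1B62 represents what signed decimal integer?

pattern = 1101101100010 (MSB is 1 ⇒ negative)
Invert: 0010010011101, add 1 → 0010010011110 = 1182, so the value is -1182.
(Equivalently: 7010 - 2^13 = 7010 - 8192 = -1182.)

-1182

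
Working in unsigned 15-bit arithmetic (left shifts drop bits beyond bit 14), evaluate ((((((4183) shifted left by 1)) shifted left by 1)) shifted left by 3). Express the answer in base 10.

2784

4183 = 001000001010111
→ shifted left by 1 (mod 2^15) → 010000010101110 = 8366
→ shifted left by 1 (mod 2^15) → 100000101011100 = 16732
→ shifted left by 3 (mod 2^15) → 000101011100000 = 2784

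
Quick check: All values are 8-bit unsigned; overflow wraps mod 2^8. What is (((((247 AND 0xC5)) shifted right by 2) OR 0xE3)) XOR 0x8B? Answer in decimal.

247 = 11110111
0xC5 = 11000101
→ AND → 11000101 = 197
→ shifted right by 2 → 00110001 = 49
0xE3 = 11100011
→ OR → 11110011 = 243
0x8B = 10001011
→ XOR → 01111000 = 120

120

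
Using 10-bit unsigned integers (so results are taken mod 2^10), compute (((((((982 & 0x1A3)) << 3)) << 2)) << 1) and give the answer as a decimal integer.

128

982 = 1111010110
0x1A3 = 0110100011
→ & → 0110000010 = 386
→ << 3 (mod 2^10) → 0000010000 = 16
→ << 2 (mod 2^10) → 0001000000 = 64
→ << 1 (mod 2^10) → 0010000000 = 128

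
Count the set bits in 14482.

6

14482 = 11100010010010
Count the 1s: 1 + 1 + 1 + 1 + 1 + 1 = 6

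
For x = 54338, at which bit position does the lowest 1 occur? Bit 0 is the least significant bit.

54338 = 1101010001000010
Trailing zeros: 1, so the lowest set bit is bit 1 (value 2).

1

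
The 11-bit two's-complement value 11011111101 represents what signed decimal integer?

pattern = 11011111101 (MSB is 1 ⇒ negative)
Invert: 00100000010, add 1 → 00100000011 = 259, so the value is -259.
(Equivalently: 1789 - 2^11 = 1789 - 2048 = -259.)

-259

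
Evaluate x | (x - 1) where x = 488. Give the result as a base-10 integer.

x = 111101000 = 488
x - 1 = 111100111
OR    = 111101111 = 495
(x | (x - 1) sets all bits below the lowest set bit.)

495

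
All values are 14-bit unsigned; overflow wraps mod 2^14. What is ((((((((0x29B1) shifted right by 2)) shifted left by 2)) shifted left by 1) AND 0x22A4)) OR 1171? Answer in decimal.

1715

0x29B1 = 10100110110001
→ shifted right by 2 → 00101001101100 = 2668
→ shifted left by 2 (mod 2^14) → 10100110110000 = 10672
→ shifted left by 1 (mod 2^14) → 01001101100000 = 4960
0x22A4 = 10001010100100
→ AND → 00001000100000 = 544
1171 = 00010010010011
→ OR → 00011010110011 = 1715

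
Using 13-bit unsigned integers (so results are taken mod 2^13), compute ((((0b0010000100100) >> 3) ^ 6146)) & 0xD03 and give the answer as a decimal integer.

2050

0b0010000100100 = 0010000100100
→ >> 3 → 0000010000100 = 132
6146 = 1100000000010
→ ^ → 1100010000110 = 6278
0xD03 = 0110100000011
→ & → 0100000000010 = 2050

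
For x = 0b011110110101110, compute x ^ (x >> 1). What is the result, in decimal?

x = 11110110101110 = 15790
x>>1 = 01111011010111
XOR  = 10001101111001 = 9081
(x ^ (x >> 1) gives the standard binary-reflected Gray code of x.)

9081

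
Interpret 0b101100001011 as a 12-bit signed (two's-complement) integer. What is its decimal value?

-1269

pattern = 101100001011 (MSB is 1 ⇒ negative)
Invert: 010011110100, add 1 → 010011110101 = 1269, so the value is -1269.
(Equivalently: 2827 - 2^12 = 2827 - 4096 = -1269.)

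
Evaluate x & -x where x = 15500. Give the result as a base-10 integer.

x = 11110010001100 = 15500
-x (two's complement) = …00001101110100
AND   = 00000000000100 = 4
(x & -x isolates the lowest set bit of x.)

4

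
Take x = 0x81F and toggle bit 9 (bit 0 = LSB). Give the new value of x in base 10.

x = 0100000011111
bit 9 is currently 0; toggle it via x ^ (1 << 9) = x ^ 512
→ 0101000011111 = 2591

2591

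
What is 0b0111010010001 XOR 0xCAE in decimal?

575

a = 111010010001
0xCAE = 110010101110
XOR → 001000111111 = 575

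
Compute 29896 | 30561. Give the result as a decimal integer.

29896 = 111010011001000
30561 = 111011101100001
 OR → 111011111101001 = 30697

30697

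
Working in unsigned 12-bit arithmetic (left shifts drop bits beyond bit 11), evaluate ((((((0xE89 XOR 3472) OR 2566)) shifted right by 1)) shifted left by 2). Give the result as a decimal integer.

0xE89 = 111010001001
3472 = 110110010000
→ XOR → 001100011001 = 793
2566 = 101000000110
→ OR → 101100011111 = 2847
→ shifted right by 1 → 010110001111 = 1423
→ shifted left by 2 (mod 2^12) → 011000111100 = 1596

1596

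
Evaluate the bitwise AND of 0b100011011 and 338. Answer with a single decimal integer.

a = 100011011
338 = 101010010
AND → 100010010 = 274

274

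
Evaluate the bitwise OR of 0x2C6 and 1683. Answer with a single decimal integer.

1751

0x2C6 = 01011000110
1683 = 11010010011
 OR → 11011010111 = 1751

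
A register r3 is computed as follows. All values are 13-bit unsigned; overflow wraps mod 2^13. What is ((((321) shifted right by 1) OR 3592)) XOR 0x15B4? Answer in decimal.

321 = 0000101000001
→ shifted right by 1 → 0000010100000 = 160
3592 = 0111000001000
→ OR → 0111010101000 = 3752
0x15B4 = 1010110110100
→ XOR → 1101100011100 = 6940

6940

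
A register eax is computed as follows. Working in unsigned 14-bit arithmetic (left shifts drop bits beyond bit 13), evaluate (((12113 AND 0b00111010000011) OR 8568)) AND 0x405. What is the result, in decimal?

12113 = 10111101010001
0b00111010000011 = 00111010000011
→ AND → 00111000000001 = 3585
8568 = 10000101111000
→ OR → 10111101111001 = 12153
0x405 = 00010000000101
→ AND → 00010000000001 = 1025

1025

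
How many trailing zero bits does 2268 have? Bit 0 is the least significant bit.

2268 = 100011011100
Trailing zeros: 2, so the lowest set bit is bit 2 (value 4).

2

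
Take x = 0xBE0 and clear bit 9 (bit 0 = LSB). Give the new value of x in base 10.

2528

x = 101111100000
bit 9 is currently 1; clear it via x & ~(1 << 9) = x & ~512
→ 100111100000 = 2528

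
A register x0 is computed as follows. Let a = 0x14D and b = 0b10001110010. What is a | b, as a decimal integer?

0x14D = 00101001101
b = 10001110010
 OR → 10101111111 = 1407

1407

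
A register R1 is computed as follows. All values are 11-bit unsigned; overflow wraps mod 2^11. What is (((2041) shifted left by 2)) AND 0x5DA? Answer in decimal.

1472

2041 = 11111111001
→ shifted left by 2 (mod 2^11) → 11111100100 = 2020
0x5DA = 10111011010
→ AND → 10111000000 = 1472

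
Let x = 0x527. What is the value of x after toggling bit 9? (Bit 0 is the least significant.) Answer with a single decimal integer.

x = 010100100111
bit 9 is currently 0; toggle it via x ^ (1 << 9) = x ^ 512
→ 011100100111 = 1831

1831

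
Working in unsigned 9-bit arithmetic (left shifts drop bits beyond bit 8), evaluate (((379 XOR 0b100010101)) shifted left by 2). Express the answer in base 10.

379 = 101111011
0b100010101 = 100010101
→ XOR → 001101110 = 110
→ shifted left by 2 (mod 2^9) → 110111000 = 440

440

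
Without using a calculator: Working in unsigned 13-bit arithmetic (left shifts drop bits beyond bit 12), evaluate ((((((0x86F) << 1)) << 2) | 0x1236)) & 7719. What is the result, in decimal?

4646

0x86F = 0100001101111
→ << 1 (mod 2^13) → 1000011011110 = 4318
→ << 2 (mod 2^13) → 0001101111000 = 888
0x1236 = 1001000110110
→ | → 1001101111110 = 4990
7719 = 1111000100111
→ & → 1001000100110 = 4646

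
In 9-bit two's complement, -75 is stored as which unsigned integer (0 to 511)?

437

75 in 9 bits: 001001011
Invert: 110110100
Add 1:  110110101 = 437
(Check: 2^9 - 75 = 512 - 75 = 437.)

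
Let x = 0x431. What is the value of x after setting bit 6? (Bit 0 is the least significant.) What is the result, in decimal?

1137

x = 010000110001
bit 6 is currently 0; set it via x | (1 << 6) = x | 64
→ 010001110001 = 1137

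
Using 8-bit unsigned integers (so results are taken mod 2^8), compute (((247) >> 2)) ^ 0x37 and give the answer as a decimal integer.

247 = 11110111
→ >> 2 → 00111101 = 61
0x37 = 00110111
→ ^ → 00001010 = 10

10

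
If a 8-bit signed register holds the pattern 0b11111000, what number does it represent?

-8

pattern = 11111000 (MSB is 1 ⇒ negative)
Invert: 00000111, add 1 → 00001000 = 8, so the value is -8.
(Equivalently: 248 - 2^8 = 248 - 256 = -8.)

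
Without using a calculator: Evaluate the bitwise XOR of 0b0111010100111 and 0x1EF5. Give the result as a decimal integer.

a = 0111010100111
0x1EF5 = 1111011110101
XOR → 1000001010010 = 4178

4178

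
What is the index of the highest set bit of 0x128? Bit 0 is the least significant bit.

8

0x128 = 100101000
The topmost 1 is at position 8 (since 2^8 = 256 ≤ 296 < 512).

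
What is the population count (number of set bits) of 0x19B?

0x19B = 110011011
Count the 1s: 1 + 1 + 1 + 1 + 1 + 1 = 6

6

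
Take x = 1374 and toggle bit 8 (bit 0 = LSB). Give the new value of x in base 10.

x = 10101011110
bit 8 is currently 1; toggle it via x ^ (1 << 8) = x ^ 256
→ 10001011110 = 1118

1118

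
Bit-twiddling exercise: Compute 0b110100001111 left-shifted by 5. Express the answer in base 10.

106976

x = 00000110100001111
shift left by 5 → 11010000111100000 = 106976
(equivalently, 3343 × 2^5 = 3343 × 32)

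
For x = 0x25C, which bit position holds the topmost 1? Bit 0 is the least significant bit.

9

0x25C = 1001011100
The topmost 1 is at position 9 (since 2^9 = 512 ≤ 604 < 1024).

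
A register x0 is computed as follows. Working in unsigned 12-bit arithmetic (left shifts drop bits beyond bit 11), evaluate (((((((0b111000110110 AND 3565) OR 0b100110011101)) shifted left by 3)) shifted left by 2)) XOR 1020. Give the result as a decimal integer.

1116

0b111000110110 = 111000110110
3565 = 110111101101
→ AND → 110000100100 = 3108
0b100110011101 = 100110011101
→ OR → 110110111101 = 3517
→ shifted left by 3 (mod 2^12) → 110111101000 = 3560
→ shifted left by 2 (mod 2^12) → 011110100000 = 1952
1020 = 001111111100
→ XOR → 010001011100 = 1116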